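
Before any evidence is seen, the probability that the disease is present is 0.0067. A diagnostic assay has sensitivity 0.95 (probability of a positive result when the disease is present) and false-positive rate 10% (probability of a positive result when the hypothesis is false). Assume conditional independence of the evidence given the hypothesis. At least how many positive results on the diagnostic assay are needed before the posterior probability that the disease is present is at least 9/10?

Prior odds = 0.0067/0.9933 = 67/9933.
Likelihood ratio of a positive result = 0.95/0.1 = 9.5.
Target odds: 0.9 ÷ 0.1 = 9.
Need (67/9933) × 9.5ⁿ ≥ 9, i.e. 9.5ⁿ ≥ 89397/67.
9.5³ = 857.375 falls short of 89397/67 but 9.5⁴ = 8145.0625 reaches it, so n = 4.

4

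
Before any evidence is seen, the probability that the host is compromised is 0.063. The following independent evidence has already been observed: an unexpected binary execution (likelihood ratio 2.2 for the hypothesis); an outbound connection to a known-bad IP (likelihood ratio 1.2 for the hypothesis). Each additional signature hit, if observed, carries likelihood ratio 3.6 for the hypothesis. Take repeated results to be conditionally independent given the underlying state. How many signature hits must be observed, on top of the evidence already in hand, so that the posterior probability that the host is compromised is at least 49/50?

Prior odds = 0.063/0.937 = 63/937.
Combined Bayes factor of the evidence already in hand = 2.2 × 1.2 = 2.64.
Odds after that evidence = (63/937) × 2.64 = 4158/23425.
Target odds = 0.98/0.02 = 49.
Need 3.6ⁿ ≥ 49 ÷ (4158/23425) = 163975/594.
3.6⁴ = 167.9616 falls short of 163975/594 but 3.6⁵ = 604.66176 reaches it, so n = 5.

5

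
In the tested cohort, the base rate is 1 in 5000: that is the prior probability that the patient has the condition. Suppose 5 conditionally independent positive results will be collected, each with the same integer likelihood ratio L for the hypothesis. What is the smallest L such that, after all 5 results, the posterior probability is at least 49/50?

Prior odds = 0.0002/0.9998 = 1/4999.
Target odds = 0.98/0.02 = 49.
Need L⁵ ≥ 49 ÷ (1/4999) = 244951.
11⁵ = 161051 < 244951 ≤ 248832 = 12⁵, so L = 12.

12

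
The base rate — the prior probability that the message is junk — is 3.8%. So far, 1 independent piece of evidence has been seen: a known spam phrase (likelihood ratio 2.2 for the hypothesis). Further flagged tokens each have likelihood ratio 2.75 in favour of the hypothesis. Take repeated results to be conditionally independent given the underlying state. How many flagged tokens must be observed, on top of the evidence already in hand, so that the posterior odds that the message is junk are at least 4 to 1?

4

Prior odds = 0.038/0.962 = 19/481.
Bayes factor of the evidence already in hand = 2.2.
Odds after that evidence = (19/481) × 2.2 = 209/2405.
Target odds = 4.
Need 2.75ⁿ ≥ 4 ÷ (209/2405) = 9620/209.
2.75³ = 20.796875 falls short of 9620/209 but 2.75⁴ = 57.19140625 reaches it, so n = 4.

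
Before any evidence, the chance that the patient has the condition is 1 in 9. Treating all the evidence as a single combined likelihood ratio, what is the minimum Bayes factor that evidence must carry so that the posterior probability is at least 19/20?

152

Prior odds = (1/9)/(8/9) = 0.125.
Target odds = 0.95/0.05 = 19.
Required Bayes factor = 19 ÷ 0.125 = 152.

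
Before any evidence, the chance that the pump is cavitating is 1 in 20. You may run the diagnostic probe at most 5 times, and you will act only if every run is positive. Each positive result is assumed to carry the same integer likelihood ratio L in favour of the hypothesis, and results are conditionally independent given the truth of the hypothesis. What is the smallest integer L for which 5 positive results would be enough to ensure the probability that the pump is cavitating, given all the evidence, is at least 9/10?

Prior odds = 0.05/0.95 = 1/19.
Target odds = 0.9/0.1 = 9.
Need L⁵ ≥ 9 ÷ (1/19) = 171.
2⁵ = 32 < 171 ≤ 243 = 3⁵, so L = 3.

3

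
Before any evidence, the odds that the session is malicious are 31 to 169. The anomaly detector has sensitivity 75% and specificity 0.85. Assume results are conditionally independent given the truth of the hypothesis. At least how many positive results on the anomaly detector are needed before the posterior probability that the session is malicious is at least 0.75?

Prior odds = 31/169.
False-positive rate = 1 − 0.85 = 0.15; likelihood ratio of a positive = 0.75/0.15 = 5.
Target odds: 0.75 ÷ 0.25 = 3.
Need (31/169) × 5ⁿ ≥ 3, i.e. 5ⁿ ≥ 507/31.
5¹ = 5 falls short of 507/31 but 5² = 25 reaches it, so n = 2.

2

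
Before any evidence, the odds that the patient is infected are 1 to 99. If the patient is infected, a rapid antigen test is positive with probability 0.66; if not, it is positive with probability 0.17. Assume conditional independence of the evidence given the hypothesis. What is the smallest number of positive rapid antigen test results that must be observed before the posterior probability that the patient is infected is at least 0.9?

Prior odds = 1/99.
Likelihood ratio of a positive = 0.66/0.17 = 66/17.
Target posterior odds = 0.9/0.1 = 9.
Need (1/99) × (66/17)ⁿ ≥ 9, i.e. (66/17)ⁿ ≥ 891.
(66/17)⁵ ≈882.013 falls short of 891 but (66/17)⁶ ≈3424.29 reaches it, so n = 6.

6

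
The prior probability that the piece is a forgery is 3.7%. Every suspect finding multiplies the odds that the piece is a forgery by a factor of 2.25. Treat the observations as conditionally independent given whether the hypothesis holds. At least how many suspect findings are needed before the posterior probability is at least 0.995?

Prior odds = 0.037/0.963 = 37/963.
Likelihood ratio per suspect finding = 2.25.
Target posterior odds = 0.995/0.005 = 199.
Require 2.25ⁿ ≥ 199 ÷ (37/963) = 191637/37.
2.25¹⁰ ≈3325.26 falls short of 191637/37 but 2.25¹¹ ≈7481.83 reaches it, so n = 11.

11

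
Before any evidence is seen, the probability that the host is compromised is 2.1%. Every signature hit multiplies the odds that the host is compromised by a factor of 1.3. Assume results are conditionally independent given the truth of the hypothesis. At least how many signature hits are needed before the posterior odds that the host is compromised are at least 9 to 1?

24

Prior odds = 0.021/0.979 = 21/979.
Likelihood ratio per signature hit = 1.3.
Target odds = 9.
Require 1.3ⁿ ≥ 9 ÷ (21/979) = 2937/7.
1.3²³ ≈417.539 falls short of 2937/7 but 1.3²⁴ ≈542.801 reaches it, so n = 24.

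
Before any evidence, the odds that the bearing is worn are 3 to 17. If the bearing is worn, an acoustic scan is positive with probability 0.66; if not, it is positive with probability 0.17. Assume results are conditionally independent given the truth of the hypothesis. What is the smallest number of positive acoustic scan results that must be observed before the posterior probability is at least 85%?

3

Prior odds = 3/17.
Likelihood ratio of a positive = 0.66/0.17 = 66/17.
Target odds: 0.85 ÷ 0.15 = 17/3.
Require (66/17)ⁿ ≥ 17/3 ÷ (3/17) = 289/9.
(66/17)² = 4356/289 falls short of 289/9 but (66/17)³ = 287496/4913 reaches it, so n = 3.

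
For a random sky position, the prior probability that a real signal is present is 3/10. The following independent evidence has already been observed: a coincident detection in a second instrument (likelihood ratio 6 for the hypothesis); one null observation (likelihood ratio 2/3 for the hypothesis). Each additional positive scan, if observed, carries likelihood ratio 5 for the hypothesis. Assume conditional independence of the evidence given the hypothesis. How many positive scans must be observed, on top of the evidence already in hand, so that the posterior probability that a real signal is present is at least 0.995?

3

Prior odds = 0.3/0.7 = 3/7.
Combined Bayes factor of the evidence already in hand = 6 × (2/3) = 4.
Odds after that evidence = (3/7) × 4 = 12/7.
Target odds = 0.995/0.005 = 199.
Need 5ⁿ ≥ 199 ÷ (12/7) = 1393/12.
5² = 25 falls short of 1393/12 but 5³ = 125 reaches it, so n = 3.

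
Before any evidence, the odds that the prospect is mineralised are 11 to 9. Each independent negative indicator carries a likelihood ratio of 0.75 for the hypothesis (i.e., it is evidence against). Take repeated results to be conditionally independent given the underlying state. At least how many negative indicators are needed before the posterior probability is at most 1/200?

Prior odds = 11/9.
Likelihood ratio per negative indicator = 0.75.
Target odds: 0.005 ÷ 0.995 = 1/199.
Need (11/9) × 0.75ⁿ ≤ 1/199, i.e. 0.75ⁿ ≤ 9/2189.
0.75¹⁹ ≈0.00422828 is still above 9/2189 but 0.75²⁰ ≈0.00317121 is at or below it, so n = 20.

20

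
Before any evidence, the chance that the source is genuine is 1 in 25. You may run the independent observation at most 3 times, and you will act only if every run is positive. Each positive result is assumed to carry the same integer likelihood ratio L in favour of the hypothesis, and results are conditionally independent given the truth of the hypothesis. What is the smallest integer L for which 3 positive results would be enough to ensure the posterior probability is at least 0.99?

Prior odds = 0.04/0.96 = 1/24.
Target odds = 0.99/0.01 = 99.
Need L³ ≥ 99 ÷ (1/24) = 2376.
13³ = 2197 < 2376 ≤ 2744 = 14³, so L = 14.

14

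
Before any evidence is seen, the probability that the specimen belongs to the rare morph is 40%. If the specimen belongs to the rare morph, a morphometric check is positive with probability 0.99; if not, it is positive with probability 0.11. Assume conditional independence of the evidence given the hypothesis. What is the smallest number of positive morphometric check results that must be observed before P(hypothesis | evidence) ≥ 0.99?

3

Prior odds: 0.4 ÷ 0.6 = 2/3.
Likelihood ratio of a positive = 0.99/0.11 = 9.
Target posterior odds = 0.99/0.01 = 99.
Require 9ⁿ ≥ 99 ÷ (2/3) = 148.5.
9² = 81 falls short of 148.5 but 9³ = 729 reaches it, so n = 3.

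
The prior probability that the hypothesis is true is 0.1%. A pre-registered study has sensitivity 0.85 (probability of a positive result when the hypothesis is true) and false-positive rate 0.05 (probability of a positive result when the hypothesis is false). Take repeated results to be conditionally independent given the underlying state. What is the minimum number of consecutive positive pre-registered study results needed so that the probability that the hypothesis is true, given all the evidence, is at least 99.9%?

Prior odds: 0.001 ÷ 0.999 = 1/999.
Likelihood ratio of a positive result = 0.85/0.05 = 17.
Target posterior odds = 0.999/0.001 = 999.
Require 17ⁿ ≥ 999 ÷ (1/999) = 998001.
17⁴ = 83521 falls short of 998001 but 17⁵ = 1419857 reaches it, so n = 5.

5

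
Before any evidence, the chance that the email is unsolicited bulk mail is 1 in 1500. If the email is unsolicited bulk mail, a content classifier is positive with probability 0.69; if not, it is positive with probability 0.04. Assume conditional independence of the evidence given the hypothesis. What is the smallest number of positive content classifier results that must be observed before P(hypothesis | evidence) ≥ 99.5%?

Prior odds = (1/1500)/(1499/1500) = 1/1499.
Likelihood ratio of a positive = 0.69/0.04 = 17.25.
Target odds: 0.995 ÷ 0.005 = 199.
Require 17.25ⁿ ≥ 199 ÷ (1/1499) = 298301.
17.25⁴ = 22667121/256 falls short of 298301 but 17.25⁵ ≈1.52737e+06 reaches it, so n = 5.

5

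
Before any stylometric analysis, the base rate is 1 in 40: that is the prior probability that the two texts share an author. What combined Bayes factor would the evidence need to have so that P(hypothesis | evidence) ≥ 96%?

Prior odds = 0.025/0.975 = 1/39.
Target odds = 0.96/0.04 = 24.
Required Bayes factor = 24 ÷ (1/39) = 936.

936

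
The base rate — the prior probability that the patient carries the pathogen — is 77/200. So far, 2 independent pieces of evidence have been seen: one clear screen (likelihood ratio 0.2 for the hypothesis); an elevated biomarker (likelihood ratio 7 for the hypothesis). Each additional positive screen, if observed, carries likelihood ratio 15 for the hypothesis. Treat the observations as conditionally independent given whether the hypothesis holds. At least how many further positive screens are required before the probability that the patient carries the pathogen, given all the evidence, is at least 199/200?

Prior odds = 0.385/0.615 = 77/123.
Combined Bayes factor of the evidence already in hand = 0.2 × 7 = 1.4.
Odds after that evidence = (77/123) × 1.4 = 539/615.
Target odds = 0.995/0.005 = 199.
Need 15ⁿ ≥ 199 ÷ (539/615) = 122385/539.
15² = 225 falls short of 122385/539 but 15³ = 3375 reaches it, so n = 3.

3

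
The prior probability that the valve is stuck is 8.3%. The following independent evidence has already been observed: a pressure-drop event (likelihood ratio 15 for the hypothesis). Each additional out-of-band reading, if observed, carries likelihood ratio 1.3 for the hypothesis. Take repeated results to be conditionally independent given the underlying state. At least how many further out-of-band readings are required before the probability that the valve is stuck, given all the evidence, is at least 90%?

Prior odds = 0.083/0.917 = 83/917.
Bayes factor of the evidence already in hand = 15.
Odds after that evidence = (83/917) × 15 = 1245/917.
Target odds = 0.9/0.1 = 9.
Need 1.3ⁿ ≥ 9 ÷ (1245/917) = 2751/415.
1.3⁷ = 62748517/10000000 falls short of 2751/415 but 1.3⁸ = 815730721/100000000 reaches it, so n = 8.

8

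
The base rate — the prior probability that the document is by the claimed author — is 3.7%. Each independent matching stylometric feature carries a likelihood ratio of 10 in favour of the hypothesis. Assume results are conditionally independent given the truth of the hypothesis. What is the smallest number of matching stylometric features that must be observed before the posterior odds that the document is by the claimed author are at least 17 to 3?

Prior odds = 0.037/0.963 = 37/963.
Likelihood ratio per matching stylometric feature = 10.
Target odds = 17/3.
Require 10ⁿ ≥ 17/3 ÷ (37/963) = 5457/37.
10² = 100 falls short of 5457/37 but 10³ = 1000 reaches it, so n = 3.

3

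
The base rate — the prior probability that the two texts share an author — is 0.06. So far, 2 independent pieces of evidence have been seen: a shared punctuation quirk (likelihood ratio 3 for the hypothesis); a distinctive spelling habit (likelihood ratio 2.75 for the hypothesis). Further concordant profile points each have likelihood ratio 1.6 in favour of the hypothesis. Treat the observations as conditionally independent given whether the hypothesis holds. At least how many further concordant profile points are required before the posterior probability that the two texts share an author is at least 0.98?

Prior odds = 0.06/0.94 = 3/47.
Combined Bayes factor of the evidence already in hand = 3 × 2.75 = 8.25.
Odds after that evidence = (3/47) × 8.25 = 99/188.
Target odds = 0.98/0.02 = 49.
Need 1.6ⁿ ≥ 49 ÷ (99/188) = 9212/99.
1.6⁹ = 134217728/1953125 falls short of 9212/99 but 1.6¹⁰ ≈109.951 reaches it, so n = 10.

10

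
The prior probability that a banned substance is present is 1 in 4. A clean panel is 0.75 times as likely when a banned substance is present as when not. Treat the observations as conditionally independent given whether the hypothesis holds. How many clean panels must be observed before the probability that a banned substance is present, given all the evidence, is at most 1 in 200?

Prior odds: 0.25 ÷ 0.75 = 1/3.
Likelihood ratio per clean panel = 0.75.
Target odds: 0.005 ÷ 0.995 = 1/199.
Require 0.75ⁿ ≤ 1/199 ÷ (1/3) = 3/199.
0.75¹⁴ = 4782969/268435456 is still above 3/199 but 0.75¹⁵ ≈0.0133635 is at or below it, so n = 15.

15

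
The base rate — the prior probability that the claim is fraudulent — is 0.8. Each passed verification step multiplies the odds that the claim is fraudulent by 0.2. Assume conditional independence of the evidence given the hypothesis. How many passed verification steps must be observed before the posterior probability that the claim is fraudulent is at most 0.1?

3

Prior odds: 0.8 ÷ 0.2 = 4.
Likelihood ratio per passed verification step = 0.2.
Target posterior odds = 0.1/0.9 = 1/9.
Require 0.2ⁿ ≤ 1/9 ÷ 4 = 1/36.
0.2² = 0.04 is still above 1/36 but 0.2³ = 0.008 is at or below it, so n = 3.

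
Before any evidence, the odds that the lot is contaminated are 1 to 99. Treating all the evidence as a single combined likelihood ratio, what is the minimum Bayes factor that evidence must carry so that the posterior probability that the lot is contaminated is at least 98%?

4851

Prior odds = 1/99.
Target odds = 0.98/0.02 = 49.
Required Bayes factor = 49 ÷ (1/99) = 4851.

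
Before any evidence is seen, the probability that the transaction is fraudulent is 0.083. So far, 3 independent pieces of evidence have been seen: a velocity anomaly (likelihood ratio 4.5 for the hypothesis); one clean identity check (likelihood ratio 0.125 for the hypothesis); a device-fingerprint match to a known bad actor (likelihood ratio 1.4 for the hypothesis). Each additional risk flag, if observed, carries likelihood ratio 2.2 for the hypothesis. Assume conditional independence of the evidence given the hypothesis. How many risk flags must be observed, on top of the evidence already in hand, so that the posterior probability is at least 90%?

Prior odds = 0.083/0.917 = 83/917.
Combined Bayes factor of the evidence already in hand = 4.5 × 0.125 × 1.4 = 0.7875.
Odds after that evidence = (83/917) × 0.7875 = 747/10480.
Target odds = 0.9/0.1 = 9.
Need 2.2ⁿ ≥ 9 ÷ (747/10480) = 10480/83.
2.2⁶ = 1771561/15625 falls short of 10480/83 but 2.2⁷ = 19487171/78125 reaches it, so n = 7.

7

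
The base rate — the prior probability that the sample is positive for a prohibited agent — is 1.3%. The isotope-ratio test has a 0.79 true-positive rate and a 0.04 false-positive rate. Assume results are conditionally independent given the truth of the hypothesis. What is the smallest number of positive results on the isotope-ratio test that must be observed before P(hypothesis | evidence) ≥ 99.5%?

4

Prior odds = 0.013/0.987 = 13/987.
Likelihood ratio of a positive result = 0.79/0.04 = 19.75.
Target odds: 0.995 ÷ 0.005 = 199.
Require 19.75ⁿ ≥ 199 ÷ (13/987) = 196413/13.
19.75³ = 7703.734375 falls short of 196413/13 but 19.75⁴ = 38950081/256 reaches it, so n = 4.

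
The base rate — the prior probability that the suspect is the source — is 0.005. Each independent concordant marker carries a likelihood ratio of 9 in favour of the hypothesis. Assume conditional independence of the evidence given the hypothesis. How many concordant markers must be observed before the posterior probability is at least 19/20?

4

Prior odds: 0.005 ÷ 0.995 = 1/199.
Likelihood ratio per concordant marker = 9.
Target posterior odds = 0.95/0.05 = 19.
Require 9ⁿ ≥ 19 ÷ (1/199) = 3781.
9³ = 729 falls short of 3781 but 9⁴ = 6561 reaches it, so n = 4.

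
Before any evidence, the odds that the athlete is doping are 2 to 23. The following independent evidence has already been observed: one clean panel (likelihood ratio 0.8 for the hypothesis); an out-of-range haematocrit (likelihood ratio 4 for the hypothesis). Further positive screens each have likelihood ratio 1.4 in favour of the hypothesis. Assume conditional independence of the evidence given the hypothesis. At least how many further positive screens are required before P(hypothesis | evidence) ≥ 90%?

11

Prior odds = 2/23.
Combined Bayes factor of the evidence already in hand = 0.8 × 4 = 3.2.
Odds after that evidence = (2/23) × 3.2 = 32/115.
Target odds = 0.9/0.1 = 9.
Need 1.4ⁿ ≥ 9 ÷ (32/115) = 32.34375.
1.4¹⁰ = 282475249/9765625 falls short of 32.34375 but 1.4¹¹ ≈40.4957 reaches it, so n = 11.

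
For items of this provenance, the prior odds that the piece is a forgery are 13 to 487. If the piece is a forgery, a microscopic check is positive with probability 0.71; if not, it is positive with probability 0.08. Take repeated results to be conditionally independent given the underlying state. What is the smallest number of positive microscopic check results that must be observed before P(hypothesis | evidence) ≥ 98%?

4

Prior odds = 13/487.
Likelihood ratio of a positive = 0.71/0.08 = 8.875.
Target posterior odds = 0.98/0.02 = 49.
Require 8.875ⁿ ≥ 49 ÷ (13/487) = 23863/13.
8.875³ = 357911/512 falls short of 23863/13 but 8.875⁴ = 25411681/4096 reaches it, so n = 4.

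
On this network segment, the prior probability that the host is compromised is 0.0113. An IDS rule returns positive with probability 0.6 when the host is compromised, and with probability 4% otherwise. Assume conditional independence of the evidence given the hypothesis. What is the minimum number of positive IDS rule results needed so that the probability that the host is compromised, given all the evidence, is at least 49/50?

4

Prior odds = 0.0113/0.9887 = 113/9887.
Likelihood ratio of a positive result = 0.6/0.04 = 15.
Target odds: 0.98 ÷ 0.02 = 49.
Require 15ⁿ ≥ 49 ÷ (113/9887) = 484463/113.
15³ = 3375 falls short of 484463/113 but 15⁴ = 50625 reaches it, so n = 4.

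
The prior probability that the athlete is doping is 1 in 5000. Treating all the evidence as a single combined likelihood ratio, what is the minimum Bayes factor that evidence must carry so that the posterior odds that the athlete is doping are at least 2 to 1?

Prior odds = 0.0002/0.9998 = 1/4999.
Target odds = 2.
Required Bayes factor = 2 ÷ (1/4999) = 9998.

9998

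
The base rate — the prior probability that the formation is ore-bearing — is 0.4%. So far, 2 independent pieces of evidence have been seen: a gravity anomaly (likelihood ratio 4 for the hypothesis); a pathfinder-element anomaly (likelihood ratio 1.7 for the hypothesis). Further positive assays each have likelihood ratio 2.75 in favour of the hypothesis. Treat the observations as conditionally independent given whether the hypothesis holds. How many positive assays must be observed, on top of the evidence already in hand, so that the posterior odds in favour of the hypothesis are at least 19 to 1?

7

Prior odds = 0.004/0.996 = 1/249.
Combined Bayes factor of the evidence already in hand = 4 × 1.7 = 6.8.
Odds after that evidence = (1/249) × 6.8 = 34/1245.
Target odds = 19.
Need 2.75ⁿ ≥ 19 ÷ (34/1245) = 23655/34.
2.75⁶ = 1771561/4096 falls short of 23655/34 but 2.75⁷ = 19487171/16384 reaches it, so n = 7.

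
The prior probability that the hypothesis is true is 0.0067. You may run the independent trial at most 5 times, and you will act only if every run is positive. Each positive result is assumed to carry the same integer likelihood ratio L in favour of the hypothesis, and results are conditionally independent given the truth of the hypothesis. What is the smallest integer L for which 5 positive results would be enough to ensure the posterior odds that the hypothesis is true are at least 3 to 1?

Prior odds = 0.0067/0.9933 = 67/9933.
Target odds = 3.
Need L⁵ ≥ 3 ÷ (67/9933) = 29799/67.
3⁵ = 243 < 29799/67 ≤ 1024 = 4⁵, so L = 4.

4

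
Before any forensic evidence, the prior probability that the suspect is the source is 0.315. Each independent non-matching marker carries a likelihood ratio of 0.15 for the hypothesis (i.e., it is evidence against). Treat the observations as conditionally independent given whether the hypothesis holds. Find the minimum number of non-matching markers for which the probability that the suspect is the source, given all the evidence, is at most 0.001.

Prior odds: 0.315 ÷ 0.685 = 63/137.
Likelihood ratio per non-matching marker = 0.15.
Target odds: 0.001 ÷ 0.999 = 1/999.
Require 0.15ⁿ ≤ 1/999 ÷ (63/137) = 137/62937.
0.15³ = 0.003375 is still above 137/62937 but 0.15⁴ = 81/160000 is at or below it, so n = 4.

4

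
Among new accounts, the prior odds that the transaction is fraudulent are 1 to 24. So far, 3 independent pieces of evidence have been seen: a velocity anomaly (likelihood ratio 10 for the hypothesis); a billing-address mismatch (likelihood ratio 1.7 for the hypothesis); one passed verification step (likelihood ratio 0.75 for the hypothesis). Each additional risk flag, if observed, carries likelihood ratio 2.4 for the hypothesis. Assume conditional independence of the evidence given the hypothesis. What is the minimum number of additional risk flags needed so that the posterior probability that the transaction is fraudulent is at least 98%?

6

Prior odds = 1/24.
Combined Bayes factor of the evidence already in hand = 10 × 1.7 × 0.75 = 12.75.
Odds after that evidence = (1/24) × 12.75 = 0.53125.
Target odds = 0.98/0.02 = 49.
Need 2.4ⁿ ≥ 49 ÷ 0.53125 = 1568/17.
2.4⁵ = 79.62624 falls short of 1568/17 but 2.4⁶ = 2985984/15625 reaches it, so n = 6.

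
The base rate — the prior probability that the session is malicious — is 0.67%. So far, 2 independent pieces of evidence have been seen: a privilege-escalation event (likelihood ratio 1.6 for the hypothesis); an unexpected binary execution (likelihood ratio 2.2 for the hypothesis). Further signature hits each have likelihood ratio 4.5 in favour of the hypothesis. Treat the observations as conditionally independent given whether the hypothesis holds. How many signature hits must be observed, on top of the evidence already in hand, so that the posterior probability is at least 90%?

4

Prior odds = 0.0067/0.9933 = 67/9933.
Combined Bayes factor of the evidence already in hand = 1.6 × 2.2 = 3.52.
Odds after that evidence = (67/9933) × 3.52 = 536/22575.
Target odds = 0.9/0.1 = 9.
Need 4.5ⁿ ≥ 9 ÷ (536/22575) = 203175/536.
4.5³ = 91.125 falls short of 203175/536 but 4.5⁴ = 410.0625 reaches it, so n = 4.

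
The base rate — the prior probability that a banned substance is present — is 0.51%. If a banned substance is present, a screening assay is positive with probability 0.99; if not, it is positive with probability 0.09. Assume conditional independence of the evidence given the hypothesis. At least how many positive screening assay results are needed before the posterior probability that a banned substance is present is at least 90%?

Prior odds = 0.0051/0.9949 = 51/9949.
Likelihood ratio of a positive = 0.99/0.09 = 11.
Target posterior odds = 0.9/0.1 = 9.
Need (51/9949) × 11ⁿ ≥ 9, i.e. 11ⁿ ≥ 29847/17.
11³ = 1331 falls short of 29847/17 but 11⁴ = 14641 reaches it, so n = 4.

4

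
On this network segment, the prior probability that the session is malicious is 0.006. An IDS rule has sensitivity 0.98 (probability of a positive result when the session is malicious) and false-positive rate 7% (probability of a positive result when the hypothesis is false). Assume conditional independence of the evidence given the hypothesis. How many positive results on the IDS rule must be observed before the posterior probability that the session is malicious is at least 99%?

4

Prior odds = 0.006/0.994 = 3/497.
Likelihood ratio of a positive result = 0.98/0.07 = 14.
Target posterior odds = 0.99/0.01 = 99.
Need (3/497) × 14ⁿ ≥ 99, i.e. 14ⁿ ≥ 16401.
14³ = 2744 falls short of 16401 but 14⁴ = 38416 reaches it, so n = 4.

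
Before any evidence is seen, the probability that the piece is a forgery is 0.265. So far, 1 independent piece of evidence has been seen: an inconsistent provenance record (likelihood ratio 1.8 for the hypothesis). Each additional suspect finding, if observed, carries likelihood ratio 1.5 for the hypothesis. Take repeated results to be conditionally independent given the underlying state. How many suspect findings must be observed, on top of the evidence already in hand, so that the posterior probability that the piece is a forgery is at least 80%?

Prior odds = 0.265/0.735 = 53/147.
Bayes factor of the evidence already in hand = 1.8.
Odds after that evidence = (53/147) × 1.8 = 159/245.
Target odds = 0.8/0.2 = 4.
Need 1.5ⁿ ≥ 4 ÷ (159/245) = 980/159.
1.5⁴ = 5.0625 falls short of 980/159 but 1.5⁵ = 7.59375 reaches it, so n = 5.

5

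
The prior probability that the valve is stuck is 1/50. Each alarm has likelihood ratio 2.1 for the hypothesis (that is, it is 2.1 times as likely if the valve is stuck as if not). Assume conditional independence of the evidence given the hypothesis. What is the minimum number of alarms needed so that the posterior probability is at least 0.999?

Prior odds = 0.02/0.98 = 1/49.
Likelihood ratio per alarm = 2.1.
Target posterior odds = 0.999/0.001 = 999.
Require 2.1ⁿ ≥ 999 ÷ (1/49) = 48951.
2.1¹⁴ ≈32439.2 falls short of 48951 but 2.1¹⁵ ≈68122.3 reaches it, so n = 15.

15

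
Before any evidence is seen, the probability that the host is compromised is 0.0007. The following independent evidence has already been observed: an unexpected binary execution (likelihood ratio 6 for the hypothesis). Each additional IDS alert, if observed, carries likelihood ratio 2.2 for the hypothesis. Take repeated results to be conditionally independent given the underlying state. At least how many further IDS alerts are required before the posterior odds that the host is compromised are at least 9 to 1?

Prior odds = 0.0007/0.9993 = 7/9993.
Bayes factor of the evidence already in hand = 6.
Odds after that evidence = (7/9993) × 6 = 14/3331.
Target odds = 9.
Need 2.2ⁿ ≥ 9 ÷ (14/3331) = 29979/14.
2.2⁹ ≈1207.27 falls short of 29979/14 but 2.2¹⁰ ≈2655.99 reaches it, so n = 10.

10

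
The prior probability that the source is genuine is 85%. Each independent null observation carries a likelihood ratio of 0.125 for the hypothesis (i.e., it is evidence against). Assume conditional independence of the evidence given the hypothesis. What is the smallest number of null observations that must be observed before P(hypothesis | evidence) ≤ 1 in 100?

4

Prior odds = 0.85/0.15 = 17/3.
Likelihood ratio per null observation = 0.125.
Target odds: 0.01 ÷ 0.99 = 1/99.
Require 0.125ⁿ ≤ 1/99 ÷ (17/3) = 1/561.
0.125³ = 0.001953125 is still above 1/561 but 0.125⁴ = 1/4096 is at or below it, so n = 4.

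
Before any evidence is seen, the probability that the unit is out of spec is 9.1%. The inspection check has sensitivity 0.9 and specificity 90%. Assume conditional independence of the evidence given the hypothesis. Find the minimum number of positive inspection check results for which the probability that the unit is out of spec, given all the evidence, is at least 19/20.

3

Prior odds: 0.091 ÷ 0.909 = 91/909.
False-positive rate = 1 − 0.9 = 0.1; likelihood ratio of a positive = 0.9/0.1 = 9.
Target posterior odds = 0.95/0.05 = 19.
Require 9ⁿ ≥ 19 ÷ (91/909) = 17271/91.
9² = 81 falls short of 17271/91 but 9³ = 729 reaches it, so n = 3.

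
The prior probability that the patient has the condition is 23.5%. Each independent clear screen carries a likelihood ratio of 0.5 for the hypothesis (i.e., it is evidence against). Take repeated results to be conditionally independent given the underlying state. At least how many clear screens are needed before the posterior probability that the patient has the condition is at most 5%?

Prior odds: 0.235 ÷ 0.765 = 47/153.
Likelihood ratio per clear screen = 0.5.
Target posterior odds = 0.05/0.95 = 1/19.
Need (47/153) × 0.5ⁿ ≤ 1/19, i.e. 0.5ⁿ ≤ 153/893.
0.5² = 0.25 is still above 153/893 but 0.5³ = 0.125 is at or below it, so n = 3.

3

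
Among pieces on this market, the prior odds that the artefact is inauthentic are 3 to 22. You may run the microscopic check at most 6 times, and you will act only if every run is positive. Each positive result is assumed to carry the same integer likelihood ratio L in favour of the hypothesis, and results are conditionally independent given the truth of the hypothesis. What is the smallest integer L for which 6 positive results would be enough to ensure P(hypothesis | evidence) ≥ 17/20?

Prior odds = 3/22.
Target odds = 0.85/0.15 = 17/3.
Need L⁶ ≥ 17/3 ÷ (3/22) = 374/9.
1⁶ = 1 < 374/9 ≤ 64 = 2⁶, so L = 2.

2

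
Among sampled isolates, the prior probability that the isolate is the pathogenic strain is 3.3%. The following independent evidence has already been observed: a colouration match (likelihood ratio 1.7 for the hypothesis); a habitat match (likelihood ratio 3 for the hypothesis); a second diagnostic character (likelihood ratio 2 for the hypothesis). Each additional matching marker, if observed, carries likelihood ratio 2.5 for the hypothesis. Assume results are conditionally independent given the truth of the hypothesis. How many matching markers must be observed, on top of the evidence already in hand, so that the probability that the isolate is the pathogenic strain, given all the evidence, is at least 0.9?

Prior odds = 0.033/0.967 = 33/967.
Combined Bayes factor of the evidence already in hand = 1.7 × 3 × 2 = 10.2.
Odds after that evidence = (33/967) × 10.2 = 1683/4835.
Target odds = 0.9/0.1 = 9.
Need 2.5ⁿ ≥ 9 ÷ (1683/4835) = 4835/187.
2.5³ = 15.625 falls short of 4835/187 but 2.5⁴ = 39.0625 reaches it, so n = 4.

4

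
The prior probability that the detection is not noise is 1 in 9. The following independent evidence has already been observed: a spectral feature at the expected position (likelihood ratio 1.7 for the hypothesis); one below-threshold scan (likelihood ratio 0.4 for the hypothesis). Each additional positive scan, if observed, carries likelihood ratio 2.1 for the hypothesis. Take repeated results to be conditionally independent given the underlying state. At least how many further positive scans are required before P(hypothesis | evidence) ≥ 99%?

Prior odds = (1/9)/(8/9) = 0.125.
Combined Bayes factor of the evidence already in hand = 1.7 × 0.4 = 0.68.
Odds after that evidence = 0.125 × 0.68 = 0.085.
Target odds = 0.99/0.01 = 99.
Need 2.1ⁿ ≥ 99 ÷ 0.085 = 19800/17.
2.1⁹ ≈794.28 falls short of 19800/17 but 2.1¹⁰ ≈1667.99 reaches it, so n = 10.

10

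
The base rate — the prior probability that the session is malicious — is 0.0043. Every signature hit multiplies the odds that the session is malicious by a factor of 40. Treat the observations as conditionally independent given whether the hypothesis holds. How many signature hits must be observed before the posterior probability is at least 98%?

Prior odds: 0.0043 ÷ 0.9957 = 43/9957.
Likelihood ratio per signature hit = 40.
Target posterior odds = 0.98/0.02 = 49.
Require 40ⁿ ≥ 49 ÷ (43/9957) = 487893/43.
40² = 1600 falls short of 487893/43 but 40³ = 64000 reaches it, so n = 3.

3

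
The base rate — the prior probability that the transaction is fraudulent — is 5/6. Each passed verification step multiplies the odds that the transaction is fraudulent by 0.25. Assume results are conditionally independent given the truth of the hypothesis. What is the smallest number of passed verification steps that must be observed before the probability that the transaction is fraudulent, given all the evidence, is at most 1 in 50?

4

Prior odds: (5/6) ÷ (1/6) = 5.
Likelihood ratio per passed verification step = 0.25.
Target posterior odds = 0.02/0.98 = 1/49.
Require 0.25ⁿ ≤ 1/49 ÷ 5 = 1/245.
0.25³ = 0.015625 is still above 1/245 but 0.25⁴ = 0.00390625 is at or below it, so n = 4.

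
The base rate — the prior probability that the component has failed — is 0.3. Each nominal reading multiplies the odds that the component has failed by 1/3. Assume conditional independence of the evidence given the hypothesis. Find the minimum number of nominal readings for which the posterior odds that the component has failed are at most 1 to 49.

3

Prior odds: 0.3 ÷ 0.7 = 3/7.
Likelihood ratio per nominal reading = 1/3.
Target odds = 1/49.
Require (1/3)ⁿ ≤ 1/49 ÷ (3/7) = 1/21.
(1/3)² = 1/9 is still above 1/21 but (1/3)³ = 1/27 is at or below it, so n = 3.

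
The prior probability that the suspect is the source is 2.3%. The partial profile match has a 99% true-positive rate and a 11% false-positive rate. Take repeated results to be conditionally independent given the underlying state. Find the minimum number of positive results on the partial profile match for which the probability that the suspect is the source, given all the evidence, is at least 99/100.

4

Prior odds: 0.023 ÷ 0.977 = 23/977.
Likelihood ratio of a positive result = 0.99/0.11 = 9.
Target odds: 0.99 ÷ 0.01 = 99.
Need (23/977) × 9ⁿ ≥ 99, i.e. 9ⁿ ≥ 96723/23.
9³ = 729 falls short of 96723/23 but 9⁴ = 6561 reaches it, so n = 4.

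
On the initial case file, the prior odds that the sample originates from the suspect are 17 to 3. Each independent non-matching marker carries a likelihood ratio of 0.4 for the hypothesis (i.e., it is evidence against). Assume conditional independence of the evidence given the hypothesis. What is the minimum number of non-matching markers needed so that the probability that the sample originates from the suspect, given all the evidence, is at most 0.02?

Prior odds = 17/3.
Likelihood ratio per non-matching marker = 0.4.
Target posterior odds = 0.02/0.98 = 1/49.
Need (17/3) × 0.4ⁿ ≤ 1/49, i.e. 0.4ⁿ ≤ 3/833.
0.4⁶ = 64/15625 is still above 3/833 but 0.4⁷ = 128/78125 is at or below it, so n = 7.

7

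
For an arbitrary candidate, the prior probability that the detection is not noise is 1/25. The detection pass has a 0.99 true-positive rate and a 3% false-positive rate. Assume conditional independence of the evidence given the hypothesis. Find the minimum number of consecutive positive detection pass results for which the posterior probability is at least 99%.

Prior odds = 0.04/0.96 = 1/24.
Likelihood ratio of a positive result = 0.99/0.03 = 33.
Target odds: 0.99 ÷ 0.01 = 99.
Require 33ⁿ ≥ 99 ÷ (1/24) = 2376.
33² = 1089 falls short of 2376 but 33³ = 35937 reaches it, so n = 3.

3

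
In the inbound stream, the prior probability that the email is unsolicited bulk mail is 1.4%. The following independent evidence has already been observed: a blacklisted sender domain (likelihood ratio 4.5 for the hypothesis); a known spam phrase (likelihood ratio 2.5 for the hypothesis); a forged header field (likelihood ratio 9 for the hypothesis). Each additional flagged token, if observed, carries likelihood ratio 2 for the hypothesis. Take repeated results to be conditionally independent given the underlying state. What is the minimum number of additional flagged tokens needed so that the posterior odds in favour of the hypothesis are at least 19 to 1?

4

Prior odds = 0.014/0.986 = 7/493.
Combined Bayes factor of the evidence already in hand = 4.5 × 2.5 × 9 = 101.25.
Odds after that evidence = (7/493) × 101.25 = 2835/1972.
Target odds = 19.
Need 2ⁿ ≥ 19 ÷ (2835/1972) = 37468/2835.
2³ = 8 falls short of 37468/2835 but 2⁴ = 16 reaches it, so n = 4.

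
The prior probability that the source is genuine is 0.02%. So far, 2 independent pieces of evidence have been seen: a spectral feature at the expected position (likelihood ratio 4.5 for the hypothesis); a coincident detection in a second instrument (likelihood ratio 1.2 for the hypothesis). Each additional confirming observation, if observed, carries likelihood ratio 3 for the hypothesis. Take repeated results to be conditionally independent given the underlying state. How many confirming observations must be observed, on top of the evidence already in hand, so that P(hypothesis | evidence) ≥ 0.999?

Prior odds = 0.0002/0.9998 = 1/4999.
Combined Bayes factor of the evidence already in hand = 4.5 × 1.2 = 5.4.
Odds after that evidence = (1/4999) × 5.4 = 27/24995.
Target odds = 0.999/0.001 = 999.
Need 3ⁿ ≥ 999 ÷ (27/24995) = 924815.
3¹² = 531441 falls short of 924815 but 3¹³ = 1594323 reaches it, so n = 13.

13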